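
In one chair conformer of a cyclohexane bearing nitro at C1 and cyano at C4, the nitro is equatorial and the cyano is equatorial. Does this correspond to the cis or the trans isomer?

C1 and C4 have opposite parity, so their axial bonds point in opposite directions.
With opposite-parity carbons, two substituents on the same face are one axial and one equatorial; opposite faces give both axial or both equatorial.
Here the groups are equatorial/equatorial → opposite face → trans.

trans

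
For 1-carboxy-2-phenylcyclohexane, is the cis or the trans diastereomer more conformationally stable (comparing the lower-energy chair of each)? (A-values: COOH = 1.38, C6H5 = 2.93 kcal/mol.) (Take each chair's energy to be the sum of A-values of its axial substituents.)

trans

At 1,2 positions (parity opposite): cis → (a,e or e,a); trans → (e,e or a,a).
Best chair for cis: E = 1.38 kcal/mol; best chair for trans: E = 0.00 kcal/mol.
The trans isomer is lower by 1.38 kcal/mol.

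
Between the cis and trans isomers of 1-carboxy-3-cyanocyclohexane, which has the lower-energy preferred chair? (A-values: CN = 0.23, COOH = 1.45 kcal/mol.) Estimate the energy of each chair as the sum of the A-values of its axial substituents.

At 1,3 positions (parity same): cis → (e,e or a,a); trans → (a,e or e,a).
Best chair for cis: E = 0.00 kcal/mol; best chair for trans: E = 0.23 kcal/mol.
The cis isomer is lower by 0.23 kcal/mol.

cis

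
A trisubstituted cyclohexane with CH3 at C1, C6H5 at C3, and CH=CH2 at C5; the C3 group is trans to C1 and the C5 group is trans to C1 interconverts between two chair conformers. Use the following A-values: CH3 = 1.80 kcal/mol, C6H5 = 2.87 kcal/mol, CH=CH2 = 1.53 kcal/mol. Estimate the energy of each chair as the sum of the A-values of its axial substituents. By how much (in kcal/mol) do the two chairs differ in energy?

2.60 kcal/mol

Chair I (methyl axial, phenyl equatorial, vinyl equatorial): E = 1.80 kcal/mol.
Chair II (methyl equatorial, phenyl axial, vinyl axial): E = 4.40 kcal/mol.
ΔE = 4.40 − 1.80 = 2.60 kcal/mol; chair I is more stable.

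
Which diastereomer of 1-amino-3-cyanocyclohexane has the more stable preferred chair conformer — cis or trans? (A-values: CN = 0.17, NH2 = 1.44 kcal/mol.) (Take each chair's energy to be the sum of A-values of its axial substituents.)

At 1,3 positions (parity same): cis → (e,e or a,a); trans → (a,e or e,a).
Best chair for cis: E = 0.00 kcal/mol; best chair for trans: E = 0.17 kcal/mol.
The cis isomer is lower by 0.17 kcal/mol.

cis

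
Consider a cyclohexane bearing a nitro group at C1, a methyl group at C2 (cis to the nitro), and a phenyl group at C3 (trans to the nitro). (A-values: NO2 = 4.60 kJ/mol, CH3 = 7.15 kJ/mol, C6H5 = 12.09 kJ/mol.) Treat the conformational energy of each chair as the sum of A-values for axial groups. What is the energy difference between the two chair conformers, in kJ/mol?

Chair I (nitro axial, methyl equatorial, phenyl equatorial): E = 4.60 kJ/mol.
Chair II (nitro equatorial, methyl axial, phenyl axial): E = 19.24 kJ/mol.
ΔE = 19.24 − 4.60 = 14.64 kJ/mol; chair I is more stable.

14.64 kJ/mol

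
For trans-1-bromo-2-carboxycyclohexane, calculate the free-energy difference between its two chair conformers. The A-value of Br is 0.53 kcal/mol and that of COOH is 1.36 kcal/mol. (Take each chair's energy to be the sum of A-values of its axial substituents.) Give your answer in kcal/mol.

C1 and C2 have opposite parity, so for the trans isomer the two substituents are e,e in one chair and a,a in the other.
Chair I (bromo axial, carboxyl axial): E = 1.89 kcal/mol.
Chair II (bromo equatorial, carboxyl equatorial): E = 0.00 kcal/mol.
ΔE = 1.89 − 0.00 = 1.89 kcal/mol; chair II is more stable.

1.89 kcal/mol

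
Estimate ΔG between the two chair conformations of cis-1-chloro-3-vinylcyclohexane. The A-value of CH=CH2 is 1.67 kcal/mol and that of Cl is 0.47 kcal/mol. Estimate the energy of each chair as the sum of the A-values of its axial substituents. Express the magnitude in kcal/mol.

C1 and C3 have the same parity, so for the cis isomer the two substituents are e,e in one chair and a,a in the other.
Chair I (vinyl axial, chloro axial): E = 2.14 kcal/mol.
Chair II (vinyl equatorial, chloro equatorial): E = 0.00 kcal/mol.
ΔE = 2.14 − 0.00 = 2.14 kcal/mol; chair II is more stable.

2.14 kcal/mol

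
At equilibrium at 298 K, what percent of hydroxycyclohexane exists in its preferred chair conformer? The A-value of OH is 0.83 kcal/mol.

One chair has the hydroxyl group axial (E = 0.83 kcal/mol) and the other has it equatorial (E = 0).
ΔG = 0.83 kcal/mol between the two chairs.
K = exp(ΔG/RT) with R = 1.987×10⁻³ kcal mol⁻¹ K⁻¹ and T = 298 K gives K ≈ 4.06.
Fraction in the lower-energy chair = K/(K+1) = 80.2%.

80.2%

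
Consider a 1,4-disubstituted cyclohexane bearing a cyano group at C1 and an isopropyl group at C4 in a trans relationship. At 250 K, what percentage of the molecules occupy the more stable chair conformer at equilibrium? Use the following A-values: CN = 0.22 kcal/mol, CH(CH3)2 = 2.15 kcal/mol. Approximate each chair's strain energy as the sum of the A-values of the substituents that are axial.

C1 and C4 have opposite parity, so for the trans isomer the two substituents are e,e in one chair and a,a in the other.
Chair I (cyano axial, isopropyl axial): E = 2.37 kcal/mol; chair II (cyano equatorial, isopropyl equatorial): E = 0.00 kcal/mol.
ΔG = 2.37 kcal/mol between the two chairs.
K = exp(ΔG/RT) with R = 1.987×10⁻³ kcal mol⁻¹ K⁻¹ and T = 250 K gives K ≈ 118.
Fraction in the lower-energy chair = K/(K+1) = 99.2%.

99.2%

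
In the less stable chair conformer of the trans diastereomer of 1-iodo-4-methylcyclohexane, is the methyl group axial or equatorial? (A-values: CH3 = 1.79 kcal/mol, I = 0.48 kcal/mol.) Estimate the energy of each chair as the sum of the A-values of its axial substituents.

axial

C1 and C4 have opposite parity, so for the trans isomer the two substituents are e,e in one chair and a,a in the other.
Chair I (methyl axial, iodo axial): E = 2.27 kcal/mol.
Chair II (methyl equatorial, iodo equatorial): E = 0.00 kcal/mol.
Chair I is the less stable (higher-energy) conformer, and in that chair the methyl group is axial.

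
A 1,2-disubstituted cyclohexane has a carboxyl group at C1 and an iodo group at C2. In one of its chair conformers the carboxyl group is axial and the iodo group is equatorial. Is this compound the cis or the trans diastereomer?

C1 and C2 have opposite parity, so their axial bonds point in opposite directions.
With opposite-parity carbons, two substituents on the same face are one axial and one equatorial; opposite faces give both axial or both equatorial.
Here the groups are axial/equatorial → same face → cis.

cis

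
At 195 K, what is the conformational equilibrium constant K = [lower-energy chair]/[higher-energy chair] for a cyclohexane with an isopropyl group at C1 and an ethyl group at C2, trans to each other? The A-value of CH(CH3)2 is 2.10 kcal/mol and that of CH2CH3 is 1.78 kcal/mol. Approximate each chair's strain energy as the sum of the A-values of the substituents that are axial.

C1 and C2 have opposite parity, so for the trans isomer the two substituents are e,e in one chair and a,a in the other.
Chair I (isopropyl axial, ethyl axial): E = 3.88 kcal/mol; chair II (isopropyl equatorial, ethyl equatorial): E = 0.00 kcal/mol.
ΔG = 3.88 kcal/mol between the two chairs.
K = exp(ΔG/RT) with R = 1.987×10⁻³ kcal mol⁻¹ K⁻¹ and T = 195 K gives K ≈ 2.23e+04.

K ≈ 22333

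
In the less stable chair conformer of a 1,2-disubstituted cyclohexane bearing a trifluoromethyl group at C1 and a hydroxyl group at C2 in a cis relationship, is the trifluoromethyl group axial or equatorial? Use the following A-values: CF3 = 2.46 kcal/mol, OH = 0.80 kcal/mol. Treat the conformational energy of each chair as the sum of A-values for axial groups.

axial

C1 and C2 have opposite parity, so for the cis isomer the two substituents are one axial and one equatorial in each chair.
Chair I (trifluoromethyl axial, hydroxyl equatorial): E = 2.46 kcal/mol.
Chair II (trifluoromethyl equatorial, hydroxyl axial): E = 0.80 kcal/mol.
Chair I is the less stable (higher-energy) conformer, and in that chair the trifluoromethyl group is axial.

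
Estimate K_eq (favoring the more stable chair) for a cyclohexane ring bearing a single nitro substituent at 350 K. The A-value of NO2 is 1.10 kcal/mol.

K ≈ 4.86

One chair has the nitro group axial (E = 1.10 kcal/mol) and the other has it equatorial (E = 0).
ΔG = 1.10 kcal/mol between the two chairs.
K = exp(ΔG/RT) with R = 1.987×10⁻³ kcal mol⁻¹ K⁻¹ and T = 350 K gives K ≈ 4.86.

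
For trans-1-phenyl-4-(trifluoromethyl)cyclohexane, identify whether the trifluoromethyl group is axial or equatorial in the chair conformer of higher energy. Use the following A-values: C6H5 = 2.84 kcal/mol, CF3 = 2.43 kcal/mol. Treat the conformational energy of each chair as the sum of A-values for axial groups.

C1 and C4 have opposite parity, so for the trans isomer the two substituents are e,e in one chair and a,a in the other.
Chair I (phenyl axial, trifluoromethyl axial): E = 5.27 kcal/mol.
Chair II (phenyl equatorial, trifluoromethyl equatorial): E = 0.00 kcal/mol.
Chair I is the less stable (higher-energy) conformer, and in that chair the trifluoromethyl group is axial.

axial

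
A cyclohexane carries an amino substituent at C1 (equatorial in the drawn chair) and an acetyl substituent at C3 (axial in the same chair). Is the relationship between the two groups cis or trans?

C1 and C3 have the same parity, so their axial bonds point in the same direction.
With same-parity carbons, two substituents on the same face are both axial or both equatorial; opposite faces give one of each.
Here the groups are equatorial/axial → opposite face → trans.

trans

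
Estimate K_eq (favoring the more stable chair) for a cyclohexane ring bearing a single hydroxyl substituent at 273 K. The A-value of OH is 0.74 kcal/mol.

One chair has the hydroxyl group axial (E = 0.74 kcal/mol) and the other has it equatorial (E = 0).
ΔG = 0.74 kcal/mol between the two chairs.
K = exp(ΔG/RT) with R = 1.987×10⁻³ kcal mol⁻¹ K⁻¹ and T = 273 K gives K ≈ 3.91.

K ≈ 3.91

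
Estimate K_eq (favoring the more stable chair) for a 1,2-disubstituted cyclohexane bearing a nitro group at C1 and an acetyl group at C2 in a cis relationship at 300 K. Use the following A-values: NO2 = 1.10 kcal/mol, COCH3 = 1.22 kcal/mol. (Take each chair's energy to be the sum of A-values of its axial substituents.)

K ≈ 1.22

C1 and C2 have opposite parity, so for the cis isomer the two substituents are one axial and one equatorial in each chair.
Chair I (nitro axial, acetyl equatorial): E = 1.10 kcal/mol; chair II (nitro equatorial, acetyl axial): E = 1.22 kcal/mol.
ΔG = 0.12 kcal/mol between the two chairs.
K = exp(ΔG/RT) with R = 1.987×10⁻³ kcal mol⁻¹ K⁻¹ and T = 300 K gives K ≈ 1.22.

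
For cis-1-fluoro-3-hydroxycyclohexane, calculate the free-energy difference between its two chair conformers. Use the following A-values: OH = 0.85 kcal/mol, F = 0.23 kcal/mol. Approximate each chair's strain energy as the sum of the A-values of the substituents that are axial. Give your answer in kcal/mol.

C1 and C3 have the same parity, so for the cis isomer the two substituents are e,e in one chair and a,a in the other.
Chair I (hydroxyl axial, fluoro axial): E = 1.08 kcal/mol.
Chair II (hydroxyl equatorial, fluoro equatorial): E = 0.00 kcal/mol.
ΔE = 1.08 − 0.00 = 1.08 kcal/mol; chair II is more stable.

1.08 kcal/mol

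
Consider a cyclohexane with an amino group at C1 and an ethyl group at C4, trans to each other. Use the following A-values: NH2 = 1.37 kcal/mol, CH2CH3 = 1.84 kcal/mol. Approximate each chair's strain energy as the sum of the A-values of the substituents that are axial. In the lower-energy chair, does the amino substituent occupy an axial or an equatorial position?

C1 and C4 have opposite parity, so for the trans isomer the two substituents are e,e in one chair and a,a in the other.
Chair I (amino axial, ethyl axial): E = 3.21 kcal/mol.
Chair II (amino equatorial, ethyl equatorial): E = 0.00 kcal/mol.
Chair II is the more stable (lower-energy) conformer, and in that chair the amino group is equatorial.

equatorial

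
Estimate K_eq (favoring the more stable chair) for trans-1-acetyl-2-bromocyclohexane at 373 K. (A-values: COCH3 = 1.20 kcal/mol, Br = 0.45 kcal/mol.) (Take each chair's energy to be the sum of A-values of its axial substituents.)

C1 and C2 have opposite parity, so for the trans isomer the two substituents are e,e in one chair and a,a in the other.
Chair I (acetyl axial, bromo axial): E = 1.65 kcal/mol; chair II (acetyl equatorial, bromo equatorial): E = 0.00 kcal/mol.
ΔG = 1.65 kcal/mol between the two chairs.
K = exp(ΔG/RT) with R = 1.987×10⁻³ kcal mol⁻¹ K⁻¹ and T = 373 K gives K ≈ 9.27.

K ≈ 9.27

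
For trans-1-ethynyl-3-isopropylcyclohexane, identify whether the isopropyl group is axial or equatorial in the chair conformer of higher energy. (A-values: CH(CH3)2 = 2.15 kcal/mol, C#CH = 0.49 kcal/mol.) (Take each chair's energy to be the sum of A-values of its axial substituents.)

axial

C1 and C3 have the same parity, so for the trans isomer the two substituents are one axial and one equatorial in each chair.
Chair I (isopropyl axial, ethynyl equatorial): E = 2.15 kcal/mol.
Chair II (isopropyl equatorial, ethynyl axial): E = 0.49 kcal/mol.
Chair I is the less stable (higher-energy) conformer, and in that chair the isopropyl group is axial.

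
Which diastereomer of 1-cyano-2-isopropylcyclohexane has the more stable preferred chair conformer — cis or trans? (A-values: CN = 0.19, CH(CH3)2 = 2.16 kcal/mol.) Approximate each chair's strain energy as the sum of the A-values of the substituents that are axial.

At 1,2 positions (parity opposite): cis → (a,e or e,a); trans → (e,e or a,a).
Best chair for cis: E = 0.19 kcal/mol; best chair for trans: E = 0.00 kcal/mol.
The trans isomer is lower by 0.19 kcal/mol.

trans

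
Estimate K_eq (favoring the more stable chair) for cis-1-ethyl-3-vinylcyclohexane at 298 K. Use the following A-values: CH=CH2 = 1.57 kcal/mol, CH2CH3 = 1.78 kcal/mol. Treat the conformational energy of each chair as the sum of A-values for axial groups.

C1 and C3 have the same parity, so for the cis isomer the two substituents are e,e in one chair and a,a in the other.
Chair I (vinyl axial, ethyl axial): E = 3.35 kcal/mol; chair II (vinyl equatorial, ethyl equatorial): E = 0.00 kcal/mol.
ΔG = 3.35 kcal/mol between the two chairs.
K = exp(ΔG/RT) with R = 1.987×10⁻³ kcal mol⁻¹ K⁻¹ and T = 298 K gives K ≈ 286.

K ≈ 286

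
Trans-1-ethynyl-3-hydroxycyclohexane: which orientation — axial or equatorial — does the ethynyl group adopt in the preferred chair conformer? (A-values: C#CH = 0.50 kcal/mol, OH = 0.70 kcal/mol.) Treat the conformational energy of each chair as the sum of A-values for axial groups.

C1 and C3 have the same parity, so for the trans isomer the two substituents are one axial and one equatorial in each chair.
Chair I (ethynyl axial, hydroxyl equatorial): E = 0.50 kcal/mol.
Chair II (ethynyl equatorial, hydroxyl axial): E = 0.70 kcal/mol.
Chair I is the more stable (lower-energy) conformer, and in that chair the ethynyl group is axial.

axial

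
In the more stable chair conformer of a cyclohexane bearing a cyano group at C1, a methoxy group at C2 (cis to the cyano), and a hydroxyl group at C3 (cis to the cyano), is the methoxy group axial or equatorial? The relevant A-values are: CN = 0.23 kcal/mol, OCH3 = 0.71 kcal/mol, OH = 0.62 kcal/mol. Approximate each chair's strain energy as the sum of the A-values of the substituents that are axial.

Chair I (cyano axial, methoxy equatorial, hydroxyl axial): E = 0.85 kcal/mol.
Chair II (cyano equatorial, methoxy axial, hydroxyl equatorial): E = 0.71 kcal/mol.
Chair II is the more stable (lower-energy) conformer, and in that chair the methoxy group is axial.

axial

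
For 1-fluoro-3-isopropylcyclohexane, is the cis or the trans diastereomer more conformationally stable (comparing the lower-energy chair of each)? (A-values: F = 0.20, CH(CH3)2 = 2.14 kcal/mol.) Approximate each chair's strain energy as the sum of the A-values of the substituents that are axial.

cis

At 1,3 positions (parity same): cis → (e,e or a,a); trans → (a,e or e,a).
Best chair for cis: E = 0.00 kcal/mol; best chair for trans: E = 0.20 kcal/mol.
The cis isomer is lower by 0.20 kcal/mol.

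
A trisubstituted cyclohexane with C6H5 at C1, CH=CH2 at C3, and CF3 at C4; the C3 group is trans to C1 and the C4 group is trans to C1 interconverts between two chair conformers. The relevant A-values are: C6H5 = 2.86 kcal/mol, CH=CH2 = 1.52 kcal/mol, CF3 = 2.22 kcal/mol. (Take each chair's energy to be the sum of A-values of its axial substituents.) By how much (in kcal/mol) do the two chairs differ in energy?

Chair I (phenyl axial, vinyl equatorial, trifluoromethyl axial): E = 5.08 kcal/mol.
Chair II (phenyl equatorial, vinyl axial, trifluoromethyl equatorial): E = 1.52 kcal/mol.
ΔE = 5.08 − 1.52 = 3.56 kcal/mol; chair II is more stable.

3.56 kcal/mol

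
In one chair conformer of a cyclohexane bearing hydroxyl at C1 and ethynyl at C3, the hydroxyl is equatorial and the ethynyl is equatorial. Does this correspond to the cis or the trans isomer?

cis

C1 and C3 have the same parity, so their axial bonds point in the same direction.
With same-parity carbons, two substituents on the same face are both axial or both equatorial; opposite faces give one of each.
Here the groups are equatorial/equatorial → same face → cis.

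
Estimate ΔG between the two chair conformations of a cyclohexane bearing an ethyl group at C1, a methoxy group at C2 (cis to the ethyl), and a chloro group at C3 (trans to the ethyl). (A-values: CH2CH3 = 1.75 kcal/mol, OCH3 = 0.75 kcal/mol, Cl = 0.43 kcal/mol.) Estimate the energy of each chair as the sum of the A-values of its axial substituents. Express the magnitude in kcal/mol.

0.57 kcal/mol

Chair I (ethyl axial, methoxy equatorial, chloro equatorial): E = 1.75 kcal/mol.
Chair II (ethyl equatorial, methoxy axial, chloro axial): E = 1.18 kcal/mol.
ΔE = 1.75 − 1.18 = 0.57 kcal/mol; chair II is more stable.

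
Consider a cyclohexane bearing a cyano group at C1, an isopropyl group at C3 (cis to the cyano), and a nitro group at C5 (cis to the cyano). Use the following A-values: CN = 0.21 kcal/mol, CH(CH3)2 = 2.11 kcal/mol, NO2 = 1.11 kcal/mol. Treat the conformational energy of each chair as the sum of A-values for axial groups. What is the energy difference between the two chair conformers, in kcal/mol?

3.43 kcal/mol

Chair I (cyano axial, isopropyl axial, nitro axial): E = 3.43 kcal/mol.
Chair II (cyano equatorial, isopropyl equatorial, nitro equatorial): E = 0.00 kcal/mol.
ΔE = 3.43 − 0.00 = 3.43 kcal/mol; chair II is more stable.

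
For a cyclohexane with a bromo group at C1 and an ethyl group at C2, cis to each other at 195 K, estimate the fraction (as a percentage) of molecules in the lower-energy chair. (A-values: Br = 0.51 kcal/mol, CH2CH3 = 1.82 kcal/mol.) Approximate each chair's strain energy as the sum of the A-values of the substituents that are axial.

C1 and C2 have opposite parity, so for the cis isomer the two substituents are one axial and one equatorial in each chair.
Chair I (bromo axial, ethyl equatorial): E = 0.51 kcal/mol; chair II (bromo equatorial, ethyl axial): E = 1.82 kcal/mol.
ΔG = 1.31 kcal/mol between the two chairs.
K = exp(ΔG/RT) with R = 1.987×10⁻³ kcal mol⁻¹ K⁻¹ and T = 195 K gives K ≈ 29.4.
Fraction in the lower-energy chair = K/(K+1) = 96.7%.

96.7%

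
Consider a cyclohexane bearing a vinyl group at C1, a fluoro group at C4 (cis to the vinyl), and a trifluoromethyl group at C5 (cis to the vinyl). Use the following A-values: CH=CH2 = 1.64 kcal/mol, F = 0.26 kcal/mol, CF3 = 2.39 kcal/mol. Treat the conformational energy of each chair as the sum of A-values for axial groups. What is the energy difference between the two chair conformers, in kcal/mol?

Chair I (vinyl axial, fluoro equatorial, trifluoromethyl axial): E = 4.03 kcal/mol.
Chair II (vinyl equatorial, fluoro axial, trifluoromethyl equatorial): E = 0.26 kcal/mol.
ΔE = 4.03 − 0.26 = 3.77 kcal/mol; chair II is more stable.

3.77 kcal/mol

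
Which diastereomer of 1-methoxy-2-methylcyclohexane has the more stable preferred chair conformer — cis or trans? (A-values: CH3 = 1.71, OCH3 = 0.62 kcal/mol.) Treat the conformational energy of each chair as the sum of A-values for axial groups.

trans

At 1,2 positions (parity opposite): cis → (a,e or e,a); trans → (e,e or a,a).
Best chair for cis: E = 0.62 kcal/mol; best chair for trans: E = 0.00 kcal/mol.
The trans isomer is lower by 0.62 kcal/mol.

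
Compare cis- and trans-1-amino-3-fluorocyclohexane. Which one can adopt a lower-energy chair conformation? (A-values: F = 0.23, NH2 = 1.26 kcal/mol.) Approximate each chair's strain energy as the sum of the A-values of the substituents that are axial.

At 1,3 positions (parity same): cis → (e,e or a,a); trans → (a,e or e,a).
Best chair for cis: E = 0.00 kcal/mol; best chair for trans: E = 0.23 kcal/mol.
The cis isomer is lower by 0.23 kcal/mol.

cis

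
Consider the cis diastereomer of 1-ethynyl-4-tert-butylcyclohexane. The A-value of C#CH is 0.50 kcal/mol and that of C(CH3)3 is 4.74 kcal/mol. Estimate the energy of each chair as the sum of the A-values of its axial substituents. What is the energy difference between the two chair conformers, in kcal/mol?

C1 and C4 have opposite parity, so for the cis isomer the two substituents are one axial and one equatorial in each chair.
Chair I (ethynyl axial, tert-butyl equatorial): E = 0.50 kcal/mol.
Chair II (ethynyl equatorial, tert-butyl axial): E = 4.74 kcal/mol.
ΔE = 4.74 − 0.50 = 4.24 kcal/mol; chair I is more stable.

4.24 kcal/mol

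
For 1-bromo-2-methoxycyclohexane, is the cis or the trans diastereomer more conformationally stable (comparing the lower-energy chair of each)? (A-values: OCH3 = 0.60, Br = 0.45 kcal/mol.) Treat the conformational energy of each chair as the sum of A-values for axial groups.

At 1,2 positions (parity opposite): cis → (a,e or e,a); trans → (e,e or a,a).
Best chair for cis: E = 0.45 kcal/mol; best chair for trans: E = 0.00 kcal/mol.
The trans isomer is lower by 0.45 kcal/mol.

trans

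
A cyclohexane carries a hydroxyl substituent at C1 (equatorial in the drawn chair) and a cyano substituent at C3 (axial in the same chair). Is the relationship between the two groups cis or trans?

C1 and C3 have the same parity, so their axial bonds point in the same direction.
With same-parity carbons, two substituents on the same face are both axial or both equatorial; opposite faces give one of each.
Here the groups are equatorial/axial → opposite face → trans.

trans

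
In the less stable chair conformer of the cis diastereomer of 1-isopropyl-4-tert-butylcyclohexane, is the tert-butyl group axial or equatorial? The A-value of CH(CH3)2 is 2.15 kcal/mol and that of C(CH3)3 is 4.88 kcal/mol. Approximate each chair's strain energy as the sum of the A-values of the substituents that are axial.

axial

C1 and C4 have opposite parity, so for the cis isomer the two substituents are one axial and one equatorial in each chair.
Chair I (isopropyl axial, tert-butyl equatorial): E = 2.15 kcal/mol.
Chair II (isopropyl equatorial, tert-butyl axial): E = 4.88 kcal/mol.
Chair II is the less stable (higher-energy) conformer, and in that chair the tert-butyl group is axial.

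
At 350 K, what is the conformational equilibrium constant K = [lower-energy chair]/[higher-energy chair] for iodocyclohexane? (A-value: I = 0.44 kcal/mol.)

One chair has the iodo group axial (E = 0.44 kcal/mol) and the other has it equatorial (E = 0).
ΔG = 0.44 kcal/mol between the two chairs.
K = exp(ΔG/RT) with R = 1.987×10⁻³ kcal mol⁻¹ K⁻¹ and T = 350 K gives K ≈ 1.88.

K ≈ 1.88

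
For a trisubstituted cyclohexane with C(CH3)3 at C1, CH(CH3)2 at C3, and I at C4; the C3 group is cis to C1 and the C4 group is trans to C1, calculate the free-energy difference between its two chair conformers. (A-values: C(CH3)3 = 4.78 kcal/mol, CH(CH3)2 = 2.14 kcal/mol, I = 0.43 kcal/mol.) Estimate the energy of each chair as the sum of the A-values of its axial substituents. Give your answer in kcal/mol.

7.35 kcal/mol

Chair I (tert-butyl axial, isopropyl axial, iodo axial): E = 7.35 kcal/mol.
Chair II (tert-butyl equatorial, isopropyl equatorial, iodo equatorial): E = 0.00 kcal/mol.
ΔE = 7.35 − 0.00 = 7.35 kcal/mol; chair II is more stable.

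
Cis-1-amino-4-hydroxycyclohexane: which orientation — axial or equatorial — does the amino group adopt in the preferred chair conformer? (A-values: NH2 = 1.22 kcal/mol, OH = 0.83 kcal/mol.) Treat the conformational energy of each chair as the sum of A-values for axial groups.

equatorial

C1 and C4 have opposite parity, so for the cis isomer the two substituents are one axial and one equatorial in each chair.
Chair I (amino axial, hydroxyl equatorial): E = 1.22 kcal/mol.
Chair II (amino equatorial, hydroxyl axial): E = 0.83 kcal/mol.
Chair II is the more stable (lower-energy) conformer, and in that chair the amino group is equatorial.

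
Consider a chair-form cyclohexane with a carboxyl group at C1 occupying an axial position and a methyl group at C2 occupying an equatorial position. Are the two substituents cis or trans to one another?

cis

C1 and C2 have opposite parity, so their axial bonds point in opposite directions.
With opposite-parity carbons, two substituents on the same face are one axial and one equatorial; opposite faces give both axial or both equatorial.
Here the groups are axial/equatorial → same face → cis.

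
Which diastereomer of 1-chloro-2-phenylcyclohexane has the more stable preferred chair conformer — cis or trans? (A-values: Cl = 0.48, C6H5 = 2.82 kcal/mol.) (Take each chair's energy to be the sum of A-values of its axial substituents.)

At 1,2 positions (parity opposite): cis → (a,e or e,a); trans → (e,e or a,a).
Best chair for cis: E = 0.48 kcal/mol; best chair for trans: E = 0.00 kcal/mol.
The trans isomer is lower by 0.48 kcal/mol.

trans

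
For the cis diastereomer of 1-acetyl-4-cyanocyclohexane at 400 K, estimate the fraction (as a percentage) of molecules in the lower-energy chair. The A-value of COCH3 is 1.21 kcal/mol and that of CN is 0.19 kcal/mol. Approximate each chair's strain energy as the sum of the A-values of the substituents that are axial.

C1 and C4 have opposite parity, so for the cis isomer the two substituents are one axial and one equatorial in each chair.
Chair I (acetyl axial, cyano equatorial): E = 1.21 kcal/mol; chair II (acetyl equatorial, cyano axial): E = 0.19 kcal/mol.
ΔG = 1.02 kcal/mol between the two chairs.
K = exp(ΔG/RT) with R = 1.987×10⁻³ kcal mol⁻¹ K⁻¹ and T = 400 K gives K ≈ 3.61.
Fraction in the lower-energy chair = K/(K+1) = 78.3%.

78.3%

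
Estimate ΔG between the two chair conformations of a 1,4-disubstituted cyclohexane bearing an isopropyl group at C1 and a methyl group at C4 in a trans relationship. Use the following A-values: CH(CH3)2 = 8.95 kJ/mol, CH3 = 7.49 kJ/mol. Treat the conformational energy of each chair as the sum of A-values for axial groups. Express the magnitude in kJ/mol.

16.44 kJ/mol

C1 and C4 have opposite parity, so for the trans isomer the two substituents are e,e in one chair and a,a in the other.
Chair I (isopropyl axial, methyl axial): E = 16.44 kJ/mol.
Chair II (isopropyl equatorial, methyl equatorial): E = 0.00 kJ/mol.
ΔE = 16.44 − 0.00 = 16.44 kJ/mol; chair II is more stable.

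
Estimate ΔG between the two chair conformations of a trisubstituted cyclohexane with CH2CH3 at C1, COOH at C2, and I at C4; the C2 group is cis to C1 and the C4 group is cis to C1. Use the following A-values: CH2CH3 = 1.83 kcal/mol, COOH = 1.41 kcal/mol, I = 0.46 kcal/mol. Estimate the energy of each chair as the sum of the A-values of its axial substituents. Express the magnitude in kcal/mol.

0.04 kcal/mol

Chair I (ethyl axial, carboxyl equatorial, iodo equatorial): E = 1.83 kcal/mol.
Chair II (ethyl equatorial, carboxyl axial, iodo axial): E = 1.87 kcal/mol.
ΔE = 1.87 − 1.83 = 0.04 kcal/mol; chair I is more stable.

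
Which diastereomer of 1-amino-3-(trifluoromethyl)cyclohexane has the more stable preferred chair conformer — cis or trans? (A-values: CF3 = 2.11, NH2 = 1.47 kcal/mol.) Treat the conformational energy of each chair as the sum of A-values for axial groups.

cis

At 1,3 positions (parity same): cis → (e,e or a,a); trans → (a,e or e,a).
Best chair for cis: E = 0.00 kcal/mol; best chair for trans: E = 1.47 kcal/mol.
The cis isomer is lower by 1.47 kcal/mol.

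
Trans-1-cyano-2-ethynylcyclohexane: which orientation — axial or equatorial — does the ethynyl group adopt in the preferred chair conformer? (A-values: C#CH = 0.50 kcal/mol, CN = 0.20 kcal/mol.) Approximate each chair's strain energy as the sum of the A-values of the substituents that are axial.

C1 and C2 have opposite parity, so for the trans isomer the two substituents are e,e in one chair and a,a in the other.
Chair I (ethynyl axial, cyano axial): E = 0.70 kcal/mol.
Chair II (ethynyl equatorial, cyano equatorial): E = 0.00 kcal/mol.
Chair II is the more stable (lower-energy) conformer, and in that chair the ethynyl group is equatorial.

equatorial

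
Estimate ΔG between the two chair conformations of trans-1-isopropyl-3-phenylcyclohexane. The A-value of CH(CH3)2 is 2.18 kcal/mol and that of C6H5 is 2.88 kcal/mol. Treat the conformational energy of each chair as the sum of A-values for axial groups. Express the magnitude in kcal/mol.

0.70 kcal/mol

C1 and C3 have the same parity, so for the trans isomer the two substituents are one axial and one equatorial in each chair.
Chair I (isopropyl axial, phenyl equatorial): E = 2.18 kcal/mol.
Chair II (isopropyl equatorial, phenyl axial): E = 2.88 kcal/mol.
ΔE = 2.88 − 2.18 = 0.70 kcal/mol; chair I is more stable.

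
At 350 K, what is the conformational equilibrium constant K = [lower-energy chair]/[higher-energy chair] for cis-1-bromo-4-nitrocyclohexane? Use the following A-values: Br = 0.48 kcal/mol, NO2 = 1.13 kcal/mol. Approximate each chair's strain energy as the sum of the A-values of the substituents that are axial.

K ≈ 2.55

C1 and C4 have opposite parity, so for the cis isomer the two substituents are one axial and one equatorial in each chair.
Chair I (bromo axial, nitro equatorial): E = 0.48 kcal/mol; chair II (bromo equatorial, nitro axial): E = 1.13 kcal/mol.
ΔG = 0.65 kcal/mol between the two chairs.
K = exp(ΔG/RT) with R = 1.987×10⁻³ kcal mol⁻¹ K⁻¹ and T = 350 K gives K ≈ 2.55.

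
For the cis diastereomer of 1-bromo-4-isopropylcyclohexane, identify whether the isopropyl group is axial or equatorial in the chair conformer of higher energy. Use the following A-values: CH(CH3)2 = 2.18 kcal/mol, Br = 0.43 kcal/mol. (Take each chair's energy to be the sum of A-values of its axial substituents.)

C1 and C4 have opposite parity, so for the cis isomer the two substituents are one axial and one equatorial in each chair.
Chair I (isopropyl axial, bromo equatorial): E = 2.18 kcal/mol.
Chair II (isopropyl equatorial, bromo axial): E = 0.43 kcal/mol.
Chair I is the less stable (higher-energy) conformer, and in that chair the isopropyl group is axial.

axial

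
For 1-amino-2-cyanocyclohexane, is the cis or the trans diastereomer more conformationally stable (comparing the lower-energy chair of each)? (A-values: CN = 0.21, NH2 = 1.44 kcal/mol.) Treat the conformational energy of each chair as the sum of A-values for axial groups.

At 1,2 positions (parity opposite): cis → (a,e or e,a); trans → (e,e or a,a).
Best chair for cis: E = 0.21 kcal/mol; best chair for trans: E = 0.00 kcal/mol.
The trans isomer is lower by 0.21 kcal/mol.

trans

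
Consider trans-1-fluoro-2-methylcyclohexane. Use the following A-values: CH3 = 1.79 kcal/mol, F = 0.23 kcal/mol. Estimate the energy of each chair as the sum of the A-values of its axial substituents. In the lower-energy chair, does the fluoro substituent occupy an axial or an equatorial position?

equatorial

C1 and C2 have opposite parity, so for the trans isomer the two substituents are e,e in one chair and a,a in the other.
Chair I (methyl axial, fluoro axial): E = 2.02 kcal/mol.
Chair II (methyl equatorial, fluoro equatorial): E = 0.00 kcal/mol.
Chair II is the more stable (lower-energy) conformer, and in that chair the fluoro group is equatorial.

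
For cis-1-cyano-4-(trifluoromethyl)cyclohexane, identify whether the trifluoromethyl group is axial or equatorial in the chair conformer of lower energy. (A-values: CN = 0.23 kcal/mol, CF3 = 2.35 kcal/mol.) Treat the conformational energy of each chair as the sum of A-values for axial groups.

equatorial

C1 and C4 have opposite parity, so for the cis isomer the two substituents are one axial and one equatorial in each chair.
Chair I (cyano axial, trifluoromethyl equatorial): E = 0.23 kcal/mol.
Chair II (cyano equatorial, trifluoromethyl axial): E = 2.35 kcal/mol.
Chair I is the more stable (lower-energy) conformer, and in that chair the trifluoromethyl group is equatorial.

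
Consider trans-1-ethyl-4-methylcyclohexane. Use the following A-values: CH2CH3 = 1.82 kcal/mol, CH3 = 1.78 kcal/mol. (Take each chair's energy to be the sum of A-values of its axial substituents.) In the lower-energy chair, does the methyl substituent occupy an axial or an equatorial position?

C1 and C4 have opposite parity, so for the trans isomer the two substituents are e,e in one chair and a,a in the other.
Chair I (ethyl axial, methyl axial): E = 3.60 kcal/mol.
Chair II (ethyl equatorial, methyl equatorial): E = 0.00 kcal/mol.
Chair II is the more stable (lower-energy) conformer, and in that chair the methyl group is equatorial.

equatorial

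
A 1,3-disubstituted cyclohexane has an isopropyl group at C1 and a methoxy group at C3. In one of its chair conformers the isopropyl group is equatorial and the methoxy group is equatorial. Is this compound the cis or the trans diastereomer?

C1 and C3 have the same parity, so their axial bonds point in the same direction.
With same-parity carbons, two substituents on the same face are both axial or both equatorial; opposite faces give one of each.
Here the groups are equatorial/equatorial → same face → cis.

cis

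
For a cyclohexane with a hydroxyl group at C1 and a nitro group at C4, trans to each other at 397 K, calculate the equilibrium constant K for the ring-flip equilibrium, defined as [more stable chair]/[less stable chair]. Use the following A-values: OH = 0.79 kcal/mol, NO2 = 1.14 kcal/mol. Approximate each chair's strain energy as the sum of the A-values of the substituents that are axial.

C1 and C4 have opposite parity, so for the trans isomer the two substituents are e,e in one chair and a,a in the other.
Chair I (hydroxyl axial, nitro axial): E = 1.93 kcal/mol; chair II (hydroxyl equatorial, nitro equatorial): E = 0.00 kcal/mol.
ΔG = 1.93 kcal/mol between the two chairs.
K = exp(ΔG/RT) with R = 1.987×10⁻³ kcal mol⁻¹ K⁻¹ and T = 397 K gives K ≈ 11.5.

K ≈ 11.5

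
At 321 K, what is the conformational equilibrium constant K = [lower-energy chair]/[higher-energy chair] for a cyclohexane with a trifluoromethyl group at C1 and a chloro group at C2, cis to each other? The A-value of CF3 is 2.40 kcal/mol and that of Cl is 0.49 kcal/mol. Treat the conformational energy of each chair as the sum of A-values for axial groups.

C1 and C2 have opposite parity, so for the cis isomer the two substituents are one axial and one equatorial in each chair.
Chair I (trifluoromethyl axial, chloro equatorial): E = 2.40 kcal/mol; chair II (trifluoromethyl equatorial, chloro axial): E = 0.49 kcal/mol.
ΔG = 1.91 kcal/mol between the two chairs.
K = exp(ΔG/RT) with R = 1.987×10⁻³ kcal mol⁻¹ K⁻¹ and T = 321 K gives K ≈ 20.

K ≈ 20.0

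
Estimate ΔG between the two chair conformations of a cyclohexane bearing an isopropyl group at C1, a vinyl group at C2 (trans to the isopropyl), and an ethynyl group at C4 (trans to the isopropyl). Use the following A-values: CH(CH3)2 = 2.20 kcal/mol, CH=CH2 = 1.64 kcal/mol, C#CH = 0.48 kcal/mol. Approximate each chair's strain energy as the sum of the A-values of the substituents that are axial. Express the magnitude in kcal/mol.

Chair I (isopropyl axial, vinyl axial, ethynyl axial): E = 4.32 kcal/mol.
Chair II (isopropyl equatorial, vinyl equatorial, ethynyl equatorial): E = 0.00 kcal/mol.
ΔE = 4.32 − 0.00 = 4.32 kcal/mol; chair II is more stable.

4.32 kcal/mol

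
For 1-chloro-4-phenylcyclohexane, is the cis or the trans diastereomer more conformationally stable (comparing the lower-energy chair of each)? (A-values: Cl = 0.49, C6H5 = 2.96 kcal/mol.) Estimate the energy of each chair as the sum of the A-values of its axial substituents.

trans

At 1,4 positions (parity opposite): cis → (a,e or e,a); trans → (e,e or a,a).
Best chair for cis: E = 0.49 kcal/mol; best chair for trans: E = 0.00 kcal/mol.
The trans isomer is lower by 0.49 kcal/mol.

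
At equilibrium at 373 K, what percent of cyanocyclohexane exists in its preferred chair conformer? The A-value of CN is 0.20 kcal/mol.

56.7%

One chair has the cyano group axial (E = 0.20 kcal/mol) and the other has it equatorial (E = 0).
ΔG = 0.20 kcal/mol between the two chairs.
K = exp(ΔG/RT) with R = 1.987×10⁻³ kcal mol⁻¹ K⁻¹ and T = 373 K gives K ≈ 1.31.
Fraction in the lower-energy chair = K/(K+1) = 56.7%.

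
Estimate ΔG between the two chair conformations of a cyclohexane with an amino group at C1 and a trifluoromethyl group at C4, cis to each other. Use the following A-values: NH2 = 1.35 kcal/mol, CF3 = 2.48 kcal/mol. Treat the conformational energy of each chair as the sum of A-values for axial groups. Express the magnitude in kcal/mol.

1.13 kcal/mol

C1 and C4 have opposite parity, so for the cis isomer the two substituents are one axial and one equatorial in each chair.
Chair I (amino axial, trifluoromethyl equatorial): E = 1.35 kcal/mol.
Chair II (amino equatorial, trifluoromethyl axial): E = 2.48 kcal/mol.
ΔE = 2.48 − 1.35 = 1.13 kcal/mol; chair I is more stable.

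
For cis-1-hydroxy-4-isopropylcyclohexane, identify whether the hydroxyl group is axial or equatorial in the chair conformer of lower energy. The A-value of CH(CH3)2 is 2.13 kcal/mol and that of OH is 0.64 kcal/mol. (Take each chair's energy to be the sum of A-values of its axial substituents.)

C1 and C4 have opposite parity, so for the cis isomer the two substituents are one axial and one equatorial in each chair.
Chair I (isopropyl axial, hydroxyl equatorial): E = 2.13 kcal/mol.
Chair II (isopropyl equatorial, hydroxyl axial): E = 0.64 kcal/mol.
Chair II is the more stable (lower-energy) conformer, and in that chair the hydroxyl group is axial.

axial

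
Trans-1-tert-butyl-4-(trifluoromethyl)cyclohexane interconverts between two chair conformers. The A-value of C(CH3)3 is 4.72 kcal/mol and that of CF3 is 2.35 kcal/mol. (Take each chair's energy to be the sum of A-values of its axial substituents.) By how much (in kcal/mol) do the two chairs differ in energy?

7.07 kcal/mol

C1 and C4 have opposite parity, so for the trans isomer the two substituents are e,e in one chair and a,a in the other.
Chair I (tert-butyl axial, trifluoromethyl axial): E = 7.07 kcal/mol.
Chair II (tert-butyl equatorial, trifluoromethyl equatorial): E = 0.00 kcal/mol.
ΔE = 7.07 − 0.00 = 7.07 kcal/mol; chair II is more stable.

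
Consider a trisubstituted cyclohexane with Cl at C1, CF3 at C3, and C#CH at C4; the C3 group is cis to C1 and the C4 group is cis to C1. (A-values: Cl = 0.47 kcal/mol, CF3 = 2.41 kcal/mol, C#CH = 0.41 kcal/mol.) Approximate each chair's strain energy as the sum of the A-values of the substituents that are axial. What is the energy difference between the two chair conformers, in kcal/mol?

Chair I (chloro axial, trifluoromethyl axial, ethynyl equatorial): E = 2.88 kcal/mol.
Chair II (chloro equatorial, trifluoromethyl equatorial, ethynyl axial): E = 0.41 kcal/mol.
ΔE = 2.88 − 0.41 = 2.47 kcal/mol; chair II is more stable.

2.47 kcal/mol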